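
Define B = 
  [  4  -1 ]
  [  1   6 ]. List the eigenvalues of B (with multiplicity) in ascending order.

5, 5

Characteristic polynomial: p(r) = r^2 - 10r + 25 = (r - 5)^2.
Roots (with multiplicity): 5, 5.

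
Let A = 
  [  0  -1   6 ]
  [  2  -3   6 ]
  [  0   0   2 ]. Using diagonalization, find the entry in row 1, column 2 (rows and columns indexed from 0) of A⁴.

30

Characteristic polynomial: μ^3 + μ^2 - 4μ - 4 = (μ - 2)(μ + 1)(μ + 2), so the eigenvalues are -2, -1, 2.
μ=-2: eigenvector (-1, -2, 0).
μ=2: eigenvector (2, 2, 1).
μ=-1: eigenvector (1, 1, 0).
P = [[-1, 2, 1], [-2, 2, 1], [0, 1, 0]], D = diag(-2, 2, -1), P⁻¹ = [[1, -1, 0], [0, 0, 1], [2, -1, -2]].
A⁴ = P·diag(16, 16, 1)·P⁻¹ = [[-14, 15, 30], [-30, 31, 30], [0, 0, 16]].
The requested entry is 30.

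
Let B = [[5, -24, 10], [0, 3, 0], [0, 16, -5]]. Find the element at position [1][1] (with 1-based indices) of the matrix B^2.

25

Characteristic polynomial: s^3 - 3s^2 - 25s + 75 = (s - 5)(s - 3)(s + 5), so the eigenvalues are -5, 3, 5.
s=-5: eigenvector (-1, 0, 1).
s=3: eigenvector (2, 1, 2).
s=5: eigenvector (1, 0, 0).
P = [[-1, 2, 1], [0, 1, 0], [1, 2, 0]], D = diag(-5, 3, 5), P⁻¹ = [[0, -2, 1], [0, 1, 0], [1, -4, 1]].
B² = P·diag(25, 9, 25)·P⁻¹ = [[25, -32, 0], [0, 9, 0], [0, -32, 25]].
The requested entry is 25.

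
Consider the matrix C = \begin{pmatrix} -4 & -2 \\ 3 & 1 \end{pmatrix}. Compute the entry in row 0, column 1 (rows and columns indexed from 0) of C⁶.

126

Characteristic polynomial: λ^2 + 3λ + 2 = (λ + 1)(λ + 2), so the eigenvalues are -2, -1.
λ=-1: eigenvector (-2, 3).
λ=-2: eigenvector (1, -1).
P = [[-2, 1], [3, -1]], D = diag(-1, -2), P⁻¹ = [[1, 1], [3, 2]].
C⁶ = P·diag(1, 64)·P⁻¹ = [[190, 126], [-189, -125]].
The requested entry is 126.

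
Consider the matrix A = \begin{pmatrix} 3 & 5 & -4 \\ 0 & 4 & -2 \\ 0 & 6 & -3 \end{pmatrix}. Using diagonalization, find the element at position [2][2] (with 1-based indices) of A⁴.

Characteristic polynomial: t^3 - 4t^2 + 3t = t(t - 3)(t - 1), so the eigenvalues are 0, 1, 3.
t=3: eigenvector (1, 0, 0).
t=0: eigenvector (-1, -1, -2).
t=1: eigenvector (1, 2, 3).
P = [[1, -1, 1], [0, -1, 2], [0, -2, 3]], D = diag(3, 0, 1), P⁻¹ = [[1, 1, -1], [0, 3, -2], [0, 2, -1]].
A⁴ = P·diag(81, 0, 1)·P⁻¹ = [[81, 83, -82], [0, 4, -2], [0, 6, -3]].
The requested entry is 4.

4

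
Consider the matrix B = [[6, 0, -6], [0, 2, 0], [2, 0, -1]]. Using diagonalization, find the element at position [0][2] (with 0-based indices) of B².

Characteristic polynomial: r^3 - 7r^2 + 16r - 12 = (r - 3)(r - 2)^2, so the eigenvalues are 2, 2, 3.
r=2: eigenvector (-3, 0, -2).
r=3: eigenvector (2, 0, 1).
r=2: eigenvector (0, 1, 0).
P = [[-3, 2, 0], [0, 0, 1], [-2, 1, 0]], D = diag(2, 3, 2), P⁻¹ = [[1, 0, -2], [2, 0, -3], [0, 1, 0]].
B² = P·diag(4, 9, 4)·P⁻¹ = [[24, 0, -30], [0, 4, 0], [10, 0, -11]].
The requested entry is -30.

-30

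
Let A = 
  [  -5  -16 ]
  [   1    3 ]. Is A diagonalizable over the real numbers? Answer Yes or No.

Characteristic polynomial: p(t) = t^2 + 2t + 1 = (t + 1)^2.
t = -1 has algebraic multiplicity 2; rank(A + 1I) = 1, so geometric multiplicity = 1.
Geometric multiplicity < algebraic multiplicity, so A is not diagonalizable.

No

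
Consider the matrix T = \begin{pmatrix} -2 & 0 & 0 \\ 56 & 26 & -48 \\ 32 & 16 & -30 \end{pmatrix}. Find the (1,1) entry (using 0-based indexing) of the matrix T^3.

Characteristic polynomial: λ^3 + 6λ^2 - 4λ - 24 = (λ - 2)(λ + 2)(λ + 6), so the eigenvalues are -6, -2, 2.
λ=-2: eigenvector (1, -2, 0).
λ=-6: eigenvector (0, -3, -2).
λ=2: eigenvector (0, 2, 1).
P = [[1, 0, 0], [-2, -3, 2], [0, -2, 1]], D = diag(-2, -6, 2), P⁻¹ = [[1, 0, 0], [2, 1, -2], [4, 2, -3]].
T³ = P·diag(-8, -216, 8)·P⁻¹ = [[-8, 0, 0], [1376, 680, -1344], [896, 448, -888]].
The requested entry is 680.

680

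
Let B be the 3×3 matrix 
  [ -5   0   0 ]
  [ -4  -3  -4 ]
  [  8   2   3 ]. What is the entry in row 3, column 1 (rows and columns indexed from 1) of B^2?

Characteristic polynomial: λ^3 + 5λ^2 - λ - 5 = (λ - 1)(λ + 1)(λ + 5), so the eigenvalues are -5, -1, 1.
λ=-5: eigenvector (1, 0, -1).
λ=1: eigenvector (0, 1, -1).
λ=-1: eigenvector (0, 2, -1).
P = [[1, 0, 0], [0, 1, 2], [-1, -1, -1]], D = diag(-5, 1, -1), P⁻¹ = [[1, 0, 0], [-2, -1, -2], [1, 1, 1]].
B² = P·diag(25, 1, 1)·P⁻¹ = [[25, 0, 0], [0, 1, 0], [-24, 0, 1]].
The requested entry is -24.

-24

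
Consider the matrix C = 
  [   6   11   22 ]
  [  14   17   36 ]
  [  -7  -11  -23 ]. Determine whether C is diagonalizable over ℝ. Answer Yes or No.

Yes

Characteristic polynomial: p(s) = s^3 - 31s - 30 = (s - 6)(s + 1)(s + 5).
All 3 eigenvalues are distinct, so C is diagonalizable.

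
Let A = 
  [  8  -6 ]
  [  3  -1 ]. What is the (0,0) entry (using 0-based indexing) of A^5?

6218

Characteristic polynomial: t^2 - 7t + 10 = (t - 5)(t - 2), so the eigenvalues are 2, 5.
t=2: eigenvector (1, 1).
t=5: eigenvector (-2, -1).
P = [[1, -2], [1, -1]], D = diag(2, 5), P⁻¹ = [[-1, 2], [-1, 1]].
A⁵ = P·diag(32, 3125)·P⁻¹ = [[6218, -6186], [3093, -3061]].
The requested entry is 6218.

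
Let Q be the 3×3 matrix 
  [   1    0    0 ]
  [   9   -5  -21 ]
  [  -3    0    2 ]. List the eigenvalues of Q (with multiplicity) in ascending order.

-5, 1, 2

Characteristic polynomial: p(λ) = λ^3 + 2λ^2 - 13λ + 10 = (λ - 2)(λ - 1)(λ + 5).
Roots (with multiplicity): -5, 1, 2.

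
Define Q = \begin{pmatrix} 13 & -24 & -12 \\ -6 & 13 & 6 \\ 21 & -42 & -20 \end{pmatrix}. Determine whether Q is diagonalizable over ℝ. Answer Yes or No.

Yes

Characteristic polynomial: p(r) = r^3 - 6r^2 + 9r - 4 = (r - 4)(r - 1)^2.
r = 1 has algebraic multiplicity 2; rank(Q − 1I) = 1, so geometric multiplicity = 2.
Every eigenvalue has geometric = algebraic multiplicity, so Q is diagonalizable.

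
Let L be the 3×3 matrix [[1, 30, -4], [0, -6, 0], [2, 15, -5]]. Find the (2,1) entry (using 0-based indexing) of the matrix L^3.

645

Characteristic polynomial: r^3 + 10r^2 + 27r + 18 = (r + 1)(r + 3)(r + 6), so the eigenvalues are -6, -3, -1.
r=-1: eigenvector (2, 0, 1).
r=-6: eigenvector (-6, 1, -3).
r=-3: eigenvector (-1, 0, -1).
P = [[2, -6, -1], [0, 1, 0], [1, -3, -1]], D = diag(-1, -6, -3), P⁻¹ = [[1, 3, -1], [0, 1, 0], [1, 0, -2]].
L³ = P·diag(-1, -216, -27)·P⁻¹ = [[25, 1290, -52], [0, -216, 0], [26, 645, -53]].
The requested entry is 645.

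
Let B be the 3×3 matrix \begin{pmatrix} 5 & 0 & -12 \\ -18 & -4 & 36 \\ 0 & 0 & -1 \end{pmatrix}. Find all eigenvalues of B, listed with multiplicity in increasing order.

Characteristic polynomial: p(s) = s^3 - 21s - 20 = (s - 5)(s + 1)(s + 4).
Roots (with multiplicity): -4, -1, 5.

-4, -1, 5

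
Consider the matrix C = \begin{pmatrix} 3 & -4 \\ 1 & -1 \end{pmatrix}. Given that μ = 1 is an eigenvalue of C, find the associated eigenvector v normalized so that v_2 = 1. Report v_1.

2

C − 1I = [[2, -4], [1, -2]].
Solving (C − 1I)v = 0 gives the eigenspace spanned by (2, 1).
With v_2 = 1, v = (2, 1), so v_1 = 2.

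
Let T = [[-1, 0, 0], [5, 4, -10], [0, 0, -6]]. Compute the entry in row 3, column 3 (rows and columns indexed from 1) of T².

Characteristic polynomial: r^3 + 3r^2 - 22r - 24 = (r - 4)(r + 1)(r + 6), so the eigenvalues are -6, -1, 4.
r=-1: eigenvector (1, -1, 0).
r=-6: eigenvector (0, 1, 1).
r=4: eigenvector (0, 1, 0).
P = [[1, 0, 0], [-1, 1, 1], [0, 1, 0]], D = diag(-1, -6, 4), P⁻¹ = [[1, 0, 0], [0, 0, 1], [1, 1, -1]].
T² = P·diag(1, 36, 16)·P⁻¹ = [[1, 0, 0], [15, 16, 20], [0, 0, 36]].
The requested entry is 36.

36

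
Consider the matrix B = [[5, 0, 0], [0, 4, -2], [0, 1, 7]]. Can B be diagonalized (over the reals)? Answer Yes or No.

Characteristic polynomial: p(r) = r^3 - 16r^2 + 85r - 150 = (r - 6)(r - 5)^2.
r = 5 has algebraic multiplicity 2; rank(B − 5I) = 1, so geometric multiplicity = 2.
Every eigenvalue has geometric = algebraic multiplicity, so B is diagonalizable.

Yes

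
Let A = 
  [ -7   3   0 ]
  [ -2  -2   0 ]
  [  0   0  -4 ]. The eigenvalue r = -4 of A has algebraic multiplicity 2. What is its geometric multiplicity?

A + 4I = [[-3, 3, 0], [-2, 2, 0], [0, 0, 0]].
This matrix has rank 1, so its null space has dimension 3 − 1 = 2.

2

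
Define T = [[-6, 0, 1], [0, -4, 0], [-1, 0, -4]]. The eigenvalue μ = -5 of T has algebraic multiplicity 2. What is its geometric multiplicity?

T + 5I = [[-1, 0, 1], [0, 1, 0], [-1, 0, 1]].
This matrix has rank 2, so its null space has dimension 3 − 2 = 1.

1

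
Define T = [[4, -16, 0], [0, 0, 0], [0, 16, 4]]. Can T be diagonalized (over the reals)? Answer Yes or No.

Characteristic polynomial: p(μ) = μ^3 - 8μ^2 + 16μ = μ(μ - 4)^2.
μ = 4 has algebraic multiplicity 2; rank(T − 4I) = 1, so geometric multiplicity = 2.
Every eigenvalue has geometric = algebraic multiplicity, so T is diagonalizable.

Yes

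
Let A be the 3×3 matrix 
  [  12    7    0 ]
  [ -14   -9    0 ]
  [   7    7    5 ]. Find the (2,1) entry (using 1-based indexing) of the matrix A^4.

-1218

Characteristic polynomial: λ^3 - 8λ^2 + 5λ + 50 = (λ - 5)^2(λ + 2), so the eigenvalues are -2, 5, 5.
λ=-2: eigenvector (-1, 2, -1).
λ=5: eigenvector (0, 0, 1).
λ=5: eigenvector (-1, 1, -1).
P = [[-1, 0, -1], [2, 0, 1], [-1, 1, -1]], D = diag(-2, 5, 5), P⁻¹ = [[1, 1, 0], [-1, 0, 1], [-2, -1, 0]].
A⁴ = P·diag(16, 625, 625)·P⁻¹ = [[1234, 609, 0], [-1218, -593, 0], [609, 609, 625]].
The requested entry is -1218.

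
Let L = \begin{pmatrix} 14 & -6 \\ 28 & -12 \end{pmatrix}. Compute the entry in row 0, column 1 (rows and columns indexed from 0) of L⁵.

Characteristic polynomial: r^2 - 2r = r(r - 2), so the eigenvalues are 0, 2.
r=2: eigenvector (1, 2).
r=0: eigenvector (3, 7).
P = [[1, 3], [2, 7]], D = diag(2, 0), P⁻¹ = [[7, -3], [-2, 1]].
L⁵ = P·diag(32, 0)·P⁻¹ = [[224, -96], [448, -192]].
The requested entry is -96.

-96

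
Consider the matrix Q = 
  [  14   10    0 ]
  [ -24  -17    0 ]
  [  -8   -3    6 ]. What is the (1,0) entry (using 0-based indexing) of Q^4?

Characteristic polynomial: μ^3 - 3μ^2 - 16μ - 12 = (μ - 6)(μ + 1)(μ + 2), so the eigenvalues are -2, -1, 6.
μ=-2: eigenvector (5, -8, 2).
μ=6: eigenvector (0, 0, 1).
μ=-1: eigenvector (2, -3, 1).
P = [[5, 0, 2], [-8, 0, -3], [2, 1, 1]], D = diag(-2, 6, -1), P⁻¹ = [[-3, -2, 0], [-2, -1, 1], [8, 5, 0]].
Q⁴ = P·diag(16, 1296, 1)·P⁻¹ = [[-224, -150, 0], [360, 241, 0], [-2680, -1355, 1296]].
The requested entry is 360.

360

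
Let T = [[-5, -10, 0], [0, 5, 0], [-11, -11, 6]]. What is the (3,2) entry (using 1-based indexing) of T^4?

Characteristic polynomial: λ^3 - 6λ^2 - 25λ + 150 = (λ - 6)(λ - 5)(λ + 5), so the eigenvalues are -5, 5, 6.
λ=5: eigenvector (-1, 1, 0).
λ=-5: eigenvector (1, 0, 1).
λ=6: eigenvector (0, 0, 1).
P = [[-1, 1, 0], [1, 0, 0], [0, 1, 1]], D = diag(5, -5, 6), P⁻¹ = [[0, 1, 0], [1, 1, 0], [-1, -1, 1]].
T⁴ = P·diag(625, 625, 1296)·P⁻¹ = [[625, 0, 0], [0, 625, 0], [-671, -671, 1296]].
The requested entry is -671.

-671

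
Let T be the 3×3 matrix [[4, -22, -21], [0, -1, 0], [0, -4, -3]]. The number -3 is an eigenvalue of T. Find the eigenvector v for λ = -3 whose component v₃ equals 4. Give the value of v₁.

12

T + 3I = [[7, -22, -21], [0, 2, 0], [0, -4, 0]].
Solving (T + 3I)v = 0 gives the eigenspace spanned by (12, 0, 4).
With v₃ = 4, v = (12, 0, 4), so v₁ = 12.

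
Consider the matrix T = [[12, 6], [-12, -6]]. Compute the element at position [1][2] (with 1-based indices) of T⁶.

Characteristic polynomial: μ^2 - 6μ = μ(μ - 6), so the eigenvalues are 0, 6.
μ=6: eigenvector (-1, 1).
μ=0: eigenvector (-1, 2).
P = [[-1, -1], [1, 2]], D = diag(6, 0), P⁻¹ = [[-2, -1], [1, 1]].
T⁶ = P·diag(46656, 0)·P⁻¹ = [[93312, 46656], [-93312, -46656]].
The requested entry is 46656.

46656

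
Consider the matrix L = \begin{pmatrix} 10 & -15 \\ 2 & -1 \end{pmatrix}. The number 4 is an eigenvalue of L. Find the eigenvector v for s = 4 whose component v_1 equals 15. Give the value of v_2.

6

L − 4I = [[6, -15], [2, -5]].
Solving (L − 4I)v = 0 gives the eigenspace spanned by (15, 6).
With v_1 = 15, v = (15, 6), so v_2 = 6.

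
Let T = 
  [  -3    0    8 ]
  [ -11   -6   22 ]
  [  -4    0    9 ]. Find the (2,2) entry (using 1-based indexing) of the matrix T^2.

Characteristic polynomial: μ^3 - 31μ + 30 = (μ - 5)(μ - 1)(μ + 6), so the eigenvalues are -6, 1, 5.
μ=5: eigenvector (1, 1, 1).
μ=-6: eigenvector (0, 1, 0).
μ=1: eigenvector (2, 0, 1).
P = [[1, 0, 2], [1, 1, 0], [1, 0, 1]], D = diag(5, -6, 1), P⁻¹ = [[-1, 0, 2], [1, 1, -2], [1, 0, -1]].
T² = P·diag(25, 36, 1)·P⁻¹ = [[-23, 0, 48], [11, 36, -22], [-24, 0, 49]].
The requested entry is 36.

36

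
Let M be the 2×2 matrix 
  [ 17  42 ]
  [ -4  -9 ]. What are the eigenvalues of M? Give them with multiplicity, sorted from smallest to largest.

3, 5

Characteristic polynomial: p(t) = t^2 - 8t + 15 = (t - 5)(t - 3).
Roots (with multiplicity): 3, 5.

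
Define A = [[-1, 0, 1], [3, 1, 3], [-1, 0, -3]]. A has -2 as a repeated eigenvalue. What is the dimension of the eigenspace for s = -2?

A + 2I = [[1, 0, 1], [3, 3, 3], [-1, 0, -1]].
This matrix has rank 2, so its null space has dimension 3 − 2 = 1.

1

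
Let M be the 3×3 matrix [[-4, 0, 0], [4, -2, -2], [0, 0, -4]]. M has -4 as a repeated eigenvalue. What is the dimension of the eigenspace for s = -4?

2

M + 4I = [[0, 0, 0], [4, 2, -2], [0, 0, 0]].
This matrix has rank 1, so its null space has dimension 3 − 1 = 2.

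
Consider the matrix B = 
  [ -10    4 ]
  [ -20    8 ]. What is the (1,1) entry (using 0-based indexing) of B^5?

128

Characteristic polynomial: μ^2 + 2μ = μ(μ + 2), so the eigenvalues are -2, 0.
μ=-2: eigenvector (1, 2).
μ=0: eigenvector (2, 5).
P = [[1, 2], [2, 5]], D = diag(-2, 0), P⁻¹ = [[5, -2], [-2, 1]].
B⁵ = P·diag(-32, 0)·P⁻¹ = [[-160, 64], [-320, 128]].
The requested entry is 128.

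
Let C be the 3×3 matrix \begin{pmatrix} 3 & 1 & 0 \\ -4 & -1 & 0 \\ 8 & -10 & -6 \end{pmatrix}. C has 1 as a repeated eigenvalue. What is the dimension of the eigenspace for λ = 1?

C − 1I = [[2, 1, 0], [-4, -2, 0], [8, -10, -7]].
This matrix has rank 2, so its null space has dimension 3 − 2 = 1.

1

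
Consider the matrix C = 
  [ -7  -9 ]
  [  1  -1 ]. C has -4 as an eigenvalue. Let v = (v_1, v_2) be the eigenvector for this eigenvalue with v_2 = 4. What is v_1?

C + 4I = [[-3, -9], [1, 3]].
Solving (C + 4I)v = 0 gives the eigenspace spanned by (-12, 4).
With v_2 = 4, v = (-12, 4), so v_1 = -12.

-12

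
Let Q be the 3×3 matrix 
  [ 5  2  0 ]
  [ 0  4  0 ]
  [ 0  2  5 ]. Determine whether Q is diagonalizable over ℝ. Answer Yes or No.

Yes

Characteristic polynomial: p(λ) = λ^3 - 14λ^2 + 65λ - 100 = (λ - 5)^2(λ - 4).
λ = 5 has algebraic multiplicity 2; rank(Q − 5I) = 1, so geometric multiplicity = 2.
Every eigenvalue has geometric = algebraic multiplicity, so Q is diagonalizable.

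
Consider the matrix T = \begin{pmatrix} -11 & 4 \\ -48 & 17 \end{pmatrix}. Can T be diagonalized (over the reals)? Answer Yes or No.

Yes

Characteristic polynomial: p(r) = r^2 - 6r + 5 = (r - 5)(r - 1).
All 2 eigenvalues are distinct, so T is diagonalizable.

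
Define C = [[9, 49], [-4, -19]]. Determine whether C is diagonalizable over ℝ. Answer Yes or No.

No

Characteristic polynomial: p(μ) = μ^2 + 10μ + 25 = (μ + 5)^2.
μ = -5 has algebraic multiplicity 2; rank(C + 5I) = 1, so geometric multiplicity = 1.
Geometric multiplicity < algebraic multiplicity, so C is not diagonalizable.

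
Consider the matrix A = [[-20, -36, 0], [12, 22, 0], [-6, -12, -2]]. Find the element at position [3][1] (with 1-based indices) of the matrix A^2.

-12

Characteristic polynomial: t^3 - 12t - 16 = (t - 4)(t + 2)^2, so the eigenvalues are -2, -2, 4.
t=-2: eigenvector (0, 0, 1).
t=-2: eigenvector (-2, 1, 0).
t=4: eigenvector (-3, 2, -1).
P = [[0, -2, -3], [0, 1, 2], [1, 0, -1]], D = diag(-2, -2, 4), P⁻¹ = [[1, 2, 1], [-2, -3, 0], [1, 2, 0]].
A² = P·diag(4, 4, 16)·P⁻¹ = [[-32, -72, 0], [24, 52, 0], [-12, -24, 4]].
The requested entry is -12.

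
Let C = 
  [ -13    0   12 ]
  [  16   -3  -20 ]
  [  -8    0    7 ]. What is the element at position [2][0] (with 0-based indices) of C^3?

-248

Characteristic polynomial: λ^3 + 9λ^2 + 23λ + 15 = (λ + 1)(λ + 3)(λ + 5), so the eigenvalues are -5, -3, -1.
λ=-5: eigenvector (3, -4, 2).
λ=-3: eigenvector (0, 1, 0).
λ=-1: eigenvector (1, -2, 1).
P = [[3, 0, 1], [-4, 1, -2], [2, 0, 1]], D = diag(-5, -3, -1), P⁻¹ = [[1, 0, -1], [0, 1, 2], [-2, 0, 3]].
C³ = P·diag(-125, -27, -1)·P⁻¹ = [[-373, 0, 372], [496, -27, -548], [-248, 0, 247]].
The requested entry is -248.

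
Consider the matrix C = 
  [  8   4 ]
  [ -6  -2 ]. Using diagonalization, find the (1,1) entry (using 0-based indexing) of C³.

Characteristic polynomial: r^2 - 6r + 8 = (r - 4)(r - 2), so the eigenvalues are 2, 4.
r=4: eigenvector (-1, 1).
r=2: eigenvector (-2, 3).
P = [[-1, -2], [1, 3]], D = diag(4, 2), P⁻¹ = [[-3, -2], [1, 1]].
C³ = P·diag(64, 8)·P⁻¹ = [[176, 112], [-168, -104]].
The requested entry is -104.

-104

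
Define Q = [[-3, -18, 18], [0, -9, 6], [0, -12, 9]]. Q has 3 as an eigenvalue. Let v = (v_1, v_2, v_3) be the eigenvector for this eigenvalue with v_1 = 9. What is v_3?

Q − 3I = [[-6, -18, 18], [0, -12, 6], [0, -12, 6]].
Solving (Q − 3I)v = 0 gives the eigenspace spanned by (9, 3, 6).
With v_1 = 9, v = (9, 3, 6), so v_3 = 6.

6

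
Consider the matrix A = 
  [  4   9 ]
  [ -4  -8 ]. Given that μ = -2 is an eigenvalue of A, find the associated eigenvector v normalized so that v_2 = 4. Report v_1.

-6

A + 2I = [[6, 9], [-4, -6]].
Solving (A + 2I)v = 0 gives the eigenspace spanned by (-6, 4).
With v_2 = 4, v = (-6, 4), so v_1 = -6.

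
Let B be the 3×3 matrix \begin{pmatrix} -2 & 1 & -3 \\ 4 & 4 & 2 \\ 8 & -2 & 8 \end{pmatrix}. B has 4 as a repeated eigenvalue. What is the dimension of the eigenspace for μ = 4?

B − 4I = [[-6, 1, -3], [4, 0, 2], [8, -2, 4]].
This matrix has rank 2, so its null space has dimension 3 − 2 = 1.

1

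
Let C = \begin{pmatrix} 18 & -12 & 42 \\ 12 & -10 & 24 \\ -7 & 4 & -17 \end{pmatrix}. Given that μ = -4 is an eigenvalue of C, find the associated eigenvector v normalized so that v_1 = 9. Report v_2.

C + 4I = [[22, -12, 42], [12, -6, 24], [-7, 4, -13]].
Solving (C + 4I)v = 0 gives the eigenspace spanned by (9, 6, -3).
With v_1 = 9, v = (9, 6, -3), so v_2 = 6.

6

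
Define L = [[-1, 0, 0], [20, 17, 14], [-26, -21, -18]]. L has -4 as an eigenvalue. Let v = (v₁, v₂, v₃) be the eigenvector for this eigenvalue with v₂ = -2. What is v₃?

3

L + 4I = [[3, 0, 0], [20, 21, 14], [-26, -21, -14]].
Solving (L + 4I)v = 0 gives the eigenspace spanned by (0, -2, 3).
With v₂ = -2, v = (0, -2, 3), so v₃ = 3.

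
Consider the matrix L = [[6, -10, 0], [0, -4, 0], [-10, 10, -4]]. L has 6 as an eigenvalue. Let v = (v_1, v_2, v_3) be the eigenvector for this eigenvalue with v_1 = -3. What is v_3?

L − 6I = [[0, -10, 0], [0, -10, 0], [-10, 10, -10]].
Solving (L − 6I)v = 0 gives the eigenspace spanned by (-3, 0, 3).
With v_1 = -3, v = (-3, 0, 3), so v_3 = 3.

3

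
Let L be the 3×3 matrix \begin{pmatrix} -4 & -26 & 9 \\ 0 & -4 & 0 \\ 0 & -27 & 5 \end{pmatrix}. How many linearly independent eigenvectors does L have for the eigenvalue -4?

L + 4I = [[0, -26, 9], [0, 0, 0], [0, -27, 9]].
This matrix has rank 2, so its null space has dimension 3 − 2 = 1.

1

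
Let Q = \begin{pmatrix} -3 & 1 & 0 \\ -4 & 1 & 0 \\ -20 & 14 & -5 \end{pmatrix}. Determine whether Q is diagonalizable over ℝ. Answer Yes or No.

Characteristic polynomial: p(μ) = μ^3 + 7μ^2 + 11μ + 5 = (μ + 1)^2(μ + 5).
μ = -1 has algebraic multiplicity 2; rank(Q + 1I) = 2, so geometric multiplicity = 1.
Geometric multiplicity < algebraic multiplicity, so Q is not diagonalizable.

No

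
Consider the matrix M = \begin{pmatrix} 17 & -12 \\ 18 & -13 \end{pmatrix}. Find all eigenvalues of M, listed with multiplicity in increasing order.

-1, 5

Characteristic polynomial: p(μ) = μ^2 - 4μ - 5 = (μ - 5)(μ + 1).
Roots (with multiplicity): -1, 5.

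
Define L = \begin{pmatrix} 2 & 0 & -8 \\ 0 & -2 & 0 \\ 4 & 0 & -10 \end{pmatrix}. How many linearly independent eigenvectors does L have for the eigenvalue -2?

2

L + 2I = [[4, 0, -8], [0, 0, 0], [4, 0, -8]].
This matrix has rank 1, so its null space has dimension 3 − 1 = 2.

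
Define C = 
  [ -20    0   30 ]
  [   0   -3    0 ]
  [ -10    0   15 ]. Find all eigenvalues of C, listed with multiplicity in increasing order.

-5, -3, 0

Characteristic polynomial: p(μ) = μ^3 + 8μ^2 + 15μ = μ(μ + 3)(μ + 5).
Roots (with multiplicity): -5, -3, 0.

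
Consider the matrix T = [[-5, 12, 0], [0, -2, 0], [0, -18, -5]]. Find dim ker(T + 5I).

2

T + 5I = [[0, 12, 0], [0, 3, 0], [0, -18, 0]].
This matrix has rank 1, so its null space has dimension 3 − 1 = 2.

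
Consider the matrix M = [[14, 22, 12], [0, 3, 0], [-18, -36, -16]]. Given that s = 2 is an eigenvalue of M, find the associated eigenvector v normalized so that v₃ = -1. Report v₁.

1

M − 2I = [[12, 22, 12], [0, 1, 0], [-18, -36, -18]].
Solving (M − 2I)v = 0 gives the eigenspace spanned by (1, 0, -1).
With v₃ = -1, v = (1, 0, -1), so v₁ = 1.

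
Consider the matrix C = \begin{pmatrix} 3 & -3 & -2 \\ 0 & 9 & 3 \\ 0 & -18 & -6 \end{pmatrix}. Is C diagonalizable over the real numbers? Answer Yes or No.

No

Characteristic polynomial: p(μ) = μ^3 - 6μ^2 + 9μ = μ(μ - 3)^2.
μ = 3 has algebraic multiplicity 2; rank(C − 3I) = 2, so geometric multiplicity = 1.
Geometric multiplicity < algebraic multiplicity, so C is not diagonalizable.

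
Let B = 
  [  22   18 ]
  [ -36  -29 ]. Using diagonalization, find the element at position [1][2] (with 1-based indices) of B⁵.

18558

Characteristic polynomial: μ^2 + 7μ + 10 = (μ + 2)(μ + 5), so the eigenvalues are -5, -2.
μ=-2: eigenvector (-3, 4).
μ=-5: eigenvector (-2, 3).
P = [[-3, -2], [4, 3]], D = diag(-2, -5), P⁻¹ = [[-3, -2], [4, 3]].
B⁵ = P·diag(-32, -3125)·P⁻¹ = [[24712, 18558], [-37116, -27869]].
The requested entry is 18558.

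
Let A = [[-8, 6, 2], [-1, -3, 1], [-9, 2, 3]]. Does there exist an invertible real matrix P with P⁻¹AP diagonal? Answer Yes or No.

Characteristic polynomial: p(λ) = λ^3 + 8λ^2 + 13λ + 6 = (λ + 1)^2(λ + 6).
λ = -1 has algebraic multiplicity 2; rank(A + 1I) = 2, so geometric multiplicity = 1.
Geometric multiplicity < algebraic multiplicity, so A is not diagonalizable.

No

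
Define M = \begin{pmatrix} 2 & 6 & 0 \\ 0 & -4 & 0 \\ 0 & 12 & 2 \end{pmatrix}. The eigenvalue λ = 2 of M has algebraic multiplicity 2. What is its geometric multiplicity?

M − 2I = [[0, 6, 0], [0, -6, 0], [0, 12, 0]].
This matrix has rank 1, so its null space has dimension 3 − 1 = 2.

2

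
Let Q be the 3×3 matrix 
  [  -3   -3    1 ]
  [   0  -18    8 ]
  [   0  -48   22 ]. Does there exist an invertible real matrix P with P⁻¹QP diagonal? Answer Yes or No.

Yes

Characteristic polynomial: p(s) = s^3 - s^2 - 24s - 36 = (s - 6)(s + 2)(s + 3).
All 3 eigenvalues are distinct, so Q is diagonalizable.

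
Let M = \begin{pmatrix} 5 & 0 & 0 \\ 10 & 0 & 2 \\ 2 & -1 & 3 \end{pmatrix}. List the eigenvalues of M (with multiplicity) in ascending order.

1, 2, 5

Characteristic polynomial: p(r) = r^3 - 8r^2 + 17r - 10 = (r - 5)(r - 2)(r - 1).
Roots (with multiplicity): 1, 2, 5.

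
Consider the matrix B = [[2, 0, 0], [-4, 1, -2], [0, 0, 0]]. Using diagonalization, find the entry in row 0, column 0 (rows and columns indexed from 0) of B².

Characteristic polynomial: λ^3 - 3λ^2 + 2λ = λ(λ - 2)(λ - 1), so the eigenvalues are 0, 1, 2.
λ=0: eigenvector (0, 2, 1).
λ=1: eigenvector (0, 1, 0).
λ=2: eigenvector (1, -4, 0).
P = [[0, 0, 1], [2, 1, -4], [1, 0, 0]], D = diag(0, 1, 2), P⁻¹ = [[0, 0, 1], [4, 1, -2], [1, 0, 0]].
B² = P·diag(0, 1, 4)·P⁻¹ = [[4, 0, 0], [-12, 1, -2], [0, 0, 0]].
The requested entry is 4.

4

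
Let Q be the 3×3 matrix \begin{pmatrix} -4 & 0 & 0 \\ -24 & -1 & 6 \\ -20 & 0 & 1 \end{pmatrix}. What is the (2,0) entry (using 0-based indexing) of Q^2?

60

Characteristic polynomial: t^3 + 4t^2 - t - 4 = (t - 1)(t + 1)(t + 4), so the eigenvalues are -4, -1, 1.
t=-4: eigenvector (1, 0, 4).
t=-1: eigenvector (0, 1, 0).
t=1: eigenvector (0, 3, 1).
P = [[1, 0, 0], [0, 1, 3], [4, 0, 1]], D = diag(-4, -1, 1), P⁻¹ = [[1, 0, 0], [12, 1, -3], [-4, 0, 1]].
Q² = P·diag(16, 1, 1)·P⁻¹ = [[16, 0, 0], [0, 1, 0], [60, 0, 1]].
The requested entry is 60.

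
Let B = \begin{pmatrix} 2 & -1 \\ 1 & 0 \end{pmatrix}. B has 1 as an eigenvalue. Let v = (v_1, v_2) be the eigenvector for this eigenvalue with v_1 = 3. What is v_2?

3

B − 1I = [[1, -1], [1, -1]].
Solving (B − 1I)v = 0 gives the eigenspace spanned by (3, 3).
With v_1 = 3, v = (3, 3), so v_2 = 3.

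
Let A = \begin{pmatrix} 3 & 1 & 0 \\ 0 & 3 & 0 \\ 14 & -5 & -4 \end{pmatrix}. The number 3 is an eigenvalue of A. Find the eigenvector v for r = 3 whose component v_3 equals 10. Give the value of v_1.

5

A − 3I = [[0, 1, 0], [0, 0, 0], [14, -5, -7]].
Solving (A − 3I)v = 0 gives the eigenspace spanned by (5, 0, 10).
With v_3 = 10, v = (5, 0, 10), so v_1 = 5.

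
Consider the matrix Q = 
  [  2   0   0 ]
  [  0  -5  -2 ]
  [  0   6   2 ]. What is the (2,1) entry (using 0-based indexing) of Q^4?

Characteristic polynomial: λ^3 + λ^2 - 4λ - 4 = (λ - 2)(λ + 1)(λ + 2), so the eigenvalues are -2, -1, 2.
λ=-2: eigenvector (0, 2, -3).
λ=-1: eigenvector (0, 1, -2).
λ=2: eigenvector (1, 0, 0).
P = [[0, 0, 1], [2, 1, 0], [-3, -2, 0]], D = diag(-2, -1, 2), P⁻¹ = [[0, 2, 1], [0, -3, -2], [1, 0, 0]].
Q⁴ = P·diag(16, 1, 16)·P⁻¹ = [[16, 0, 0], [0, 61, 30], [0, -90, -44]].
The requested entry is -90.

-90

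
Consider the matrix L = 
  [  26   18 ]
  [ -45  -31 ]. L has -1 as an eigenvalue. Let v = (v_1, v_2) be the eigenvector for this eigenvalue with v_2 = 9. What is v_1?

L + 1I = [[27, 18], [-45, -30]].
Solving (L + 1I)v = 0 gives the eigenspace spanned by (-6, 9).
With v_2 = 9, v = (-6, 9), so v_1 = -6.

-6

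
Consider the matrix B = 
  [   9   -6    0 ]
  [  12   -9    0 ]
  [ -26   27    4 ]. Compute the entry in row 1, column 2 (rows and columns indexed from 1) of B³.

-54

Characteristic polynomial: λ^3 - 4λ^2 - 9λ + 36 = (λ - 4)(λ - 3)(λ + 3), so the eigenvalues are -3, 3, 4.
λ=3: eigenvector (1, 1, -1).
λ=-3: eigenvector (1, 2, -4).
λ=4: eigenvector (0, 0, 1).
P = [[1, 1, 0], [1, 2, 0], [-1, -4, 1]], D = diag(3, -3, 4), P⁻¹ = [[2, -1, 0], [-1, 1, 0], [-2, 3, 1]].
B³ = P·diag(27, -27, 64)·P⁻¹ = [[81, -54, 0], [108, -81, 0], [-290, 327, 64]].
The requested entry is -54.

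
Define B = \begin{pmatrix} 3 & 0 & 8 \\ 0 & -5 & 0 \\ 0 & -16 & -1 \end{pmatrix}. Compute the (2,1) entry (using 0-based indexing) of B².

Characteristic polynomial: λ^3 + 3λ^2 - 13λ - 15 = (λ - 3)(λ + 1)(λ + 5), so the eigenvalues are -5, -1, 3.
λ=3: eigenvector (1, 0, 0).
λ=-1: eigenvector (-2, 0, 1).
λ=-5: eigenvector (-4, 1, 4).
P = [[1, -2, -4], [0, 0, 1], [0, 1, 4]], D = diag(3, -1, -5), P⁻¹ = [[1, -4, 2], [0, -4, 1], [0, 1, 0]].
B² = P·diag(9, 1, 25)·P⁻¹ = [[9, -128, 16], [0, 25, 0], [0, 96, 1]].
The requested entry is 96.

96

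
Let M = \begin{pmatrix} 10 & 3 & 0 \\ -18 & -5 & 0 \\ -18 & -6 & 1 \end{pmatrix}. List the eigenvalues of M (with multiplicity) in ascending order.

Characteristic polynomial: p(s) = s^3 - 6s^2 + 9s - 4 = (s - 4)(s - 1)^2.
Roots (with multiplicity): 1, 1, 4.

1, 1, 4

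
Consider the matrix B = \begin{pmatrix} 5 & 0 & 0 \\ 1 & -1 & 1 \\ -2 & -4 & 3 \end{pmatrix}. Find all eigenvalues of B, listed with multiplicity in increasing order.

1, 1, 5

Characteristic polynomial: p(λ) = λ^3 - 7λ^2 + 11λ - 5 = (λ - 5)(λ - 1)^2.
Roots (with multiplicity): 1, 1, 5.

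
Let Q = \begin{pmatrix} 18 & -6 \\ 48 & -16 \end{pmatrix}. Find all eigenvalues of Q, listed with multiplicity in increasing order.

0, 2

Characteristic polynomial: p(μ) = μ^2 - 2μ = μ(μ - 2).
Roots (with multiplicity): 0, 2.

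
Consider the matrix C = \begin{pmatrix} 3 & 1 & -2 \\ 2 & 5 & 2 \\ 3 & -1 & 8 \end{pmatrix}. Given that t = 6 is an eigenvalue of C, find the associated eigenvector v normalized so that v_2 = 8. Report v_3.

C − 6I = [[-3, 1, -2], [2, -1, 2], [3, -1, 2]].
Solving (C − 6I)v = 0 gives the eigenspace spanned by (0, 8, 4).
With v_2 = 8, v = (0, 8, 4), so v_3 = 4.

4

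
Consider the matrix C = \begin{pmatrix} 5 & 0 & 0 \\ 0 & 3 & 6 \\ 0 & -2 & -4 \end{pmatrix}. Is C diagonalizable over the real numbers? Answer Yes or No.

Yes

Characteristic polynomial: p(μ) = μ^3 - 4μ^2 - 5μ = μ(μ - 5)(μ + 1).
All 3 eigenvalues are distinct, so C is diagonalizable.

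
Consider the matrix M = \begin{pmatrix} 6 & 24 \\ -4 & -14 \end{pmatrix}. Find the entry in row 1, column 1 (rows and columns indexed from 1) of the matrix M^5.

Characteristic polynomial: λ^2 + 8λ + 12 = (λ + 2)(λ + 6), so the eigenvalues are -6, -2.
λ=-6: eigenvector (-2, 1).
λ=-2: eigenvector (-3, 1).
P = [[-2, -3], [1, 1]], D = diag(-6, -2), P⁻¹ = [[1, 3], [-1, -2]].
M⁵ = P·diag(-7776, -32)·P⁻¹ = [[15456, 46464], [-7744, -23264]].
The requested entry is 15456.

15456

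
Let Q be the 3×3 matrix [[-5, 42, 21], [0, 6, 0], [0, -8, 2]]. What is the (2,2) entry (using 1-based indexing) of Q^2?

36

Characteristic polynomial: s^3 - 3s^2 - 28s + 60 = (s - 6)(s - 2)(s + 5), so the eigenvalues are -5, 2, 6.
s=-5: eigenvector (1, 0, 0).
s=2: eigenvector (3, 0, 1).
s=6: eigenvector (0, 1, -2).
P = [[1, 3, 0], [0, 0, 1], [0, 1, -2]], D = diag(-5, 2, 6), P⁻¹ = [[1, -6, -3], [0, 2, 1], [0, 1, 0]].
Q² = P·diag(25, 4, 36)·P⁻¹ = [[25, -126, -63], [0, 36, 0], [0, -64, 4]].
The requested entry is 36.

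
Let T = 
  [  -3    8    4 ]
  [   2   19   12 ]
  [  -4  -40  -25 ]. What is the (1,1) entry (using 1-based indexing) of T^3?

Characteristic polynomial: s^3 + 9s^2 + 23s + 15 = (s + 1)(s + 3)(s + 5), so the eigenvalues are -5, -3, -1.
s=-3: eigenvector (1, 1, -2).
s=-5: eigenvector (0, 1, -2).
s=-1: eigenvector (2, 4, -7).
P = [[1, 0, 2], [1, 1, 4], [-2, -2, -7]], D = diag(-3, -5, -1), P⁻¹ = [[1, -4, -2], [-1, -3, -2], [0, 2, 1]].
T³ = P·diag(-27, -125, -1)·P⁻¹ = [[-27, 104, 52], [98, 475, 300], [-196, -952, -601]].
The requested entry is -27.

-27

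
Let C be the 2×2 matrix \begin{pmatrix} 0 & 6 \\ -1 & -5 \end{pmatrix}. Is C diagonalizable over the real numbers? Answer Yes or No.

Yes

Characteristic polynomial: p(t) = t^2 + 5t + 6 = (t + 2)(t + 3).
All 2 eigenvalues are distinct, so C is diagonalizable.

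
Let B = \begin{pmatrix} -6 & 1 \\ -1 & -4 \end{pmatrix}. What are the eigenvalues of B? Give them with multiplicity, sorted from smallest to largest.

-5, -5

Characteristic polynomial: p(t) = t^2 + 10t + 25 = (t + 5)^2.
Roots (with multiplicity): -5, -5.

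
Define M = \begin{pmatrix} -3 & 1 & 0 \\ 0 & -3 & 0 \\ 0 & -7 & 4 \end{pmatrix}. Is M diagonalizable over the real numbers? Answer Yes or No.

No

Characteristic polynomial: p(μ) = μ^3 + 2μ^2 - 15μ - 36 = (μ - 4)(μ + 3)^2.
μ = -3 has algebraic multiplicity 2; rank(M + 3I) = 2, so geometric multiplicity = 1.
Geometric multiplicity < algebraic multiplicity, so M is not diagonalizable.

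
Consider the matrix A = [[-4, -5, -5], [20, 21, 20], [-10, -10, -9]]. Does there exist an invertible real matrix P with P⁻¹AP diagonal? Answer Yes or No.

Characteristic polynomial: p(λ) = λ^3 - 8λ^2 + 13λ - 6 = (λ - 6)(λ - 1)^2.
λ = 1 has algebraic multiplicity 2; rank(A − 1I) = 1, so geometric multiplicity = 2.
Every eigenvalue has geometric = algebraic multiplicity, so A is diagonalizable.

Yes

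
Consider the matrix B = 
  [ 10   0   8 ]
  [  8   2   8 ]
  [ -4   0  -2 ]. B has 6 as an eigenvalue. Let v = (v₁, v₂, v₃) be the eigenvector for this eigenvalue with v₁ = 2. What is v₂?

B − 6I = [[4, 0, 8], [8, -4, 8], [-4, 0, -8]].
Solving (B − 6I)v = 0 gives the eigenspace spanned by (2, 2, -1).
With v₁ = 2, v = (2, 2, -1), so v₂ = 2.

2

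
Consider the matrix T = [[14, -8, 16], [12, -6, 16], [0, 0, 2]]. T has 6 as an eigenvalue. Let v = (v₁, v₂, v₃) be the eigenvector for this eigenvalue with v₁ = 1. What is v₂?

1

T − 6I = [[8, -8, 16], [12, -12, 16], [0, 0, -4]].
Solving (T − 6I)v = 0 gives the eigenspace spanned by (1, 1, 0).
With v₁ = 1, v = (1, 1, 0), so v₂ = 1.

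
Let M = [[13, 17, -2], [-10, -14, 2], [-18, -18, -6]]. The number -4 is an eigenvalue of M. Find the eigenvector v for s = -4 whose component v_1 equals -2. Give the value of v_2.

2

M + 4I = [[17, 17, -2], [-10, -10, 2], [-18, -18, -2]].
Solving (M + 4I)v = 0 gives the eigenspace spanned by (-2, 2, 0).
With v_1 = -2, v = (-2, 2, 0), so v_2 = 2.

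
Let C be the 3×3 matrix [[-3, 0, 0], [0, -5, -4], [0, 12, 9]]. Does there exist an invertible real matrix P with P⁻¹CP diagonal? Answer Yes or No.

Yes

Characteristic polynomial: p(s) = s^3 - s^2 - 9s + 9 = (s - 3)(s - 1)(s + 3).
All 3 eigenvalues are distinct, so C is diagonalizable.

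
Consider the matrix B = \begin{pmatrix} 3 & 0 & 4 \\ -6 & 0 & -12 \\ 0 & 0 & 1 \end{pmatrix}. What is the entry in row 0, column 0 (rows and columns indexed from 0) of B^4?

81

Characteristic polynomial: μ^3 - 4μ^2 + 3μ = μ(μ - 3)(μ - 1), so the eigenvalues are 0, 1, 3.
μ=3: eigenvector (1, -2, 0).
μ=1: eigenvector (-2, 0, 1).
μ=0: eigenvector (0, 1, 0).
P = [[1, -2, 0], [-2, 0, 1], [0, 1, 0]], D = diag(3, 1, 0), P⁻¹ = [[1, 0, 2], [0, 0, 1], [2, 1, 4]].
B⁴ = P·diag(81, 1, 0)·P⁻¹ = [[81, 0, 160], [-162, 0, -324], [0, 0, 1]].
The requested entry is 81.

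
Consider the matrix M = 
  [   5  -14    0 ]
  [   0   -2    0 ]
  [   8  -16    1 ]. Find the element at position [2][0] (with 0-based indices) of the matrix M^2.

48

Characteristic polynomial: r^3 - 4r^2 - 7r + 10 = (r - 5)(r - 1)(r + 2), so the eigenvalues are -2, 1, 5.
r=5: eigenvector (1, 0, 2).
r=-2: eigenvector (2, 1, 0).
r=1: eigenvector (0, 0, 1).
P = [[1, 2, 0], [0, 1, 0], [2, 0, 1]], D = diag(5, -2, 1), P⁻¹ = [[1, -2, 0], [0, 1, 0], [-2, 4, 1]].
M² = P·diag(25, 4, 1)·P⁻¹ = [[25, -42, 0], [0, 4, 0], [48, -96, 1]].
The requested entry is 48.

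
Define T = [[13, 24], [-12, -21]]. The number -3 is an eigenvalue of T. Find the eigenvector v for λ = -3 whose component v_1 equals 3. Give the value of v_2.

T + 3I = [[16, 24], [-12, -18]].
Solving (T + 3I)v = 0 gives the eigenspace spanned by (3, -2).
With v_1 = 3, v = (3, -2), so v_2 = -2.

-2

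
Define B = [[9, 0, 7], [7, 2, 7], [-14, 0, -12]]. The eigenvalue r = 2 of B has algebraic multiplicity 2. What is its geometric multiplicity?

2

B − 2I = [[7, 0, 7], [7, 0, 7], [-14, 0, -14]].
This matrix has rank 1, so its null space has dimension 3 − 1 = 2.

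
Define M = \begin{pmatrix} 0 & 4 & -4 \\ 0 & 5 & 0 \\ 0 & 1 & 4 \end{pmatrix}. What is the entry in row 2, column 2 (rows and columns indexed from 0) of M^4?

Characteristic polynomial: t^3 - 9t^2 + 20t = t(t - 5)(t - 4), so the eigenvalues are 0, 4, 5.
t=0: eigenvector (1, 0, 0).
t=5: eigenvector (0, 1, 1).
t=4: eigenvector (-1, 0, 1).
P = [[1, 0, -1], [0, 1, 0], [0, 1, 1]], D = diag(0, 5, 4), P⁻¹ = [[1, -1, 1], [0, 1, 0], [0, -1, 1]].
M⁴ = P·diag(0, 625, 256)·P⁻¹ = [[0, 256, -256], [0, 625, 0], [0, 369, 256]].
The requested entry is 256.

256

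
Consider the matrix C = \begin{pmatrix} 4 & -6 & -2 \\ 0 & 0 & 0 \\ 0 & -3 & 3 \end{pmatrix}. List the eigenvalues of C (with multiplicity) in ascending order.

Characteristic polynomial: p(s) = s^3 - 7s^2 + 12s = s(s - 4)(s - 3).
Roots (with multiplicity): 0, 3, 4.

0, 3, 4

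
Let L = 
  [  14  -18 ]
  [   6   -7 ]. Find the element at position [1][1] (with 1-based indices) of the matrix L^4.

Characteristic polynomial: μ^2 - 7μ + 10 = (μ - 5)(μ - 2), so the eigenvalues are 2, 5.
μ=2: eigenvector (-3, -2).
μ=5: eigenvector (2, 1).
P = [[-3, 2], [-2, 1]], D = diag(2, 5), P⁻¹ = [[1, -2], [2, -3]].
L⁴ = P·diag(16, 625)·P⁻¹ = [[2452, -3654], [1218, -1811]].
The requested entry is 2452.

2452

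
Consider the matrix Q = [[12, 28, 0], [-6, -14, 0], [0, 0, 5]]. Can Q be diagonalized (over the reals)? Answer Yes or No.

Yes

Characteristic polynomial: p(μ) = μ^3 - 3μ^2 - 10μ = μ(μ - 5)(μ + 2).
All 3 eigenvalues are distinct, so Q is diagonalizable.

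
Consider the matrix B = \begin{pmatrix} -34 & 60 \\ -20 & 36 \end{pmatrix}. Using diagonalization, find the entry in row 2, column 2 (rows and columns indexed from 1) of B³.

Characteristic polynomial: λ^2 - 2λ - 24 = (λ - 6)(λ + 4), so the eigenvalues are -4, 6.
λ=6: eigenvector (3, 2).
λ=-4: eigenvector (2, 1).
P = [[3, 2], [2, 1]], D = diag(6, -4), P⁻¹ = [[-1, 2], [2, -3]].
B³ = P·diag(216, -64)·P⁻¹ = [[-904, 1680], [-560, 1056]].
The requested entry is 1056.

1056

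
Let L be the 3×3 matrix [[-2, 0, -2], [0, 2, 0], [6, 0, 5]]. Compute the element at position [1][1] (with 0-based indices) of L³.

8

Characteristic polynomial: t^3 - 5t^2 + 8t - 4 = (t - 2)^2(t - 1), so the eigenvalues are 1, 2, 2.
t=2: eigenvector (1, 0, -2).
t=1: eigenvector (2, 0, -3).
t=2: eigenvector (-2, 1, 4).
P = [[1, 2, -2], [0, 0, 1], [-2, -3, 4]], D = diag(2, 1, 2), P⁻¹ = [[-3, 2, -2], [2, 0, 1], [0, 1, 0]].
L³ = P·diag(8, 1, 8)·P⁻¹ = [[-20, 0, -14], [0, 8, 0], [42, 0, 29]].
The requested entry is 8.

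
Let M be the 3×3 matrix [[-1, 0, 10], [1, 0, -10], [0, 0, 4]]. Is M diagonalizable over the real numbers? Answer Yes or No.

Characteristic polynomial: p(λ) = λ^3 - 3λ^2 - 4λ = λ(λ - 4)(λ + 1).
All 3 eigenvalues are distinct, so M is diagonalizable.

Yes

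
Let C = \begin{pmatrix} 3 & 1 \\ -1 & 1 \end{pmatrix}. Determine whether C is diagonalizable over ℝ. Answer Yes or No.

No

Characteristic polynomial: p(λ) = λ^2 - 4λ + 4 = (λ - 2)^2.
λ = 2 has algebraic multiplicity 2; rank(C − 2I) = 1, so geometric multiplicity = 1.
Geometric multiplicity < algebraic multiplicity, so C is not diagonalizable.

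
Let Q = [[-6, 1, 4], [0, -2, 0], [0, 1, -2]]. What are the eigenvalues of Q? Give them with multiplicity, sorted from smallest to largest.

Characteristic polynomial: p(λ) = λ^3 + 10λ^2 + 28λ + 24 = (λ + 2)^2(λ + 6).
Roots (with multiplicity): -6, -2, -2.

-6, -2, -2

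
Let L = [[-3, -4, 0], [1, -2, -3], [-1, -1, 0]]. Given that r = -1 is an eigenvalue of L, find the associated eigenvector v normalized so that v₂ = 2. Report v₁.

-4

L + 1I = [[-2, -4, 0], [1, -1, -3], [-1, -1, 1]].
Solving (L + 1I)v = 0 gives the eigenspace spanned by (-4, 2, -2).
With v₂ = 2, v = (-4, 2, -2), so v₁ = -4.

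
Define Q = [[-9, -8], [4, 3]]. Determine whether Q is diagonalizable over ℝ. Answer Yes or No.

Yes

Characteristic polynomial: p(λ) = λ^2 + 6λ + 5 = (λ + 1)(λ + 5).
All 2 eigenvalues are distinct, so Q is diagonalizable.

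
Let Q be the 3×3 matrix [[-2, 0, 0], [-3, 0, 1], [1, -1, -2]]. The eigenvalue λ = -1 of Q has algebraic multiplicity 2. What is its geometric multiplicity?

Q + 1I = [[-1, 0, 0], [-3, 1, 1], [1, -1, -1]].
This matrix has rank 2, so its null space has dimension 3 − 2 = 1.

1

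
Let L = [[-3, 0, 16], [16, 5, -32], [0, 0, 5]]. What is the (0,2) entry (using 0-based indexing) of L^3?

304

Characteristic polynomial: s^3 - 7s^2 - 5s + 75 = (s - 5)^2(s + 3), so the eigenvalues are -3, 5, 5.
s=5: eigenvector (2, 0, 1).
s=5: eigenvector (0, 1, 0).
s=-3: eigenvector (1, -2, 0).
P = [[2, 0, 1], [0, 1, -2], [1, 0, 0]], D = diag(5, 5, -3), P⁻¹ = [[0, 0, 1], [2, 1, -4], [1, 0, -2]].
L³ = P·diag(125, 125, -27)·P⁻¹ = [[-27, 0, 304], [304, 125, -608], [0, 0, 125]].
The requested entry is 304.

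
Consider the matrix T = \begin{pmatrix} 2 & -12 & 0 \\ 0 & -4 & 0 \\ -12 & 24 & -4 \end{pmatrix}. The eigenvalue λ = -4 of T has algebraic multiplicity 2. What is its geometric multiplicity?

T + 4I = [[6, -12, 0], [0, 0, 0], [-12, 24, 0]].
This matrix has rank 1, so its null space has dimension 3 − 1 = 2.

2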